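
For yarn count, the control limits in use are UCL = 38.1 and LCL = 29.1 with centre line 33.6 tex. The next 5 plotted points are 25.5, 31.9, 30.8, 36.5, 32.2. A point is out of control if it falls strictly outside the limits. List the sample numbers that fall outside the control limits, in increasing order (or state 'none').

Compare each point to [29.1, 38.1]: sample 1 = 25.5 < LCL.

1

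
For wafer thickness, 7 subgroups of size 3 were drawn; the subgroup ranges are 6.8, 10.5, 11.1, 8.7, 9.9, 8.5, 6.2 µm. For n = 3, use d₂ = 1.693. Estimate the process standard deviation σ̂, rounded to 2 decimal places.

R̄ = (6.8 + 10.5 + 11.1 + 8.7 + 9.9 + 8.5 + 6.2) / 7 = 8.8143
σ̂ = R̄ / d₂ = 8.8143 / 1.693 = 5.2063

5.21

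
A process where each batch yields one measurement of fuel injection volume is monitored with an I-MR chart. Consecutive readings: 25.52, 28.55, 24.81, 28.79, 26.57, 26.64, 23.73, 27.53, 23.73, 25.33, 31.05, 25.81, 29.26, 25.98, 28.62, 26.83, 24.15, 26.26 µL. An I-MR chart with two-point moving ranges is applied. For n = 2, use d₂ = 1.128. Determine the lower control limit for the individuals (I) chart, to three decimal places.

18.475

X̄ = (25.52 + 28.55 + 24.81 + 28.79 + 26.57 + 26.64 + 23.73 + 27.53 + 23.73 + 25.33 + 31.05 + 25.81 + 29.26 + 25.98 + 28.62 + 26.83 + 24.15 + 26.26) / 18 = 26.6200
Moving ranges: 3.03, 3.74, 3.98, 2.22, 0.07, 2.91, 3.80, 3.80, 1.60, 5.72, 5.24, 3.45, 3.28, 2.64, 1.79, 2.68, 2.11; M̄R̄ = 52.0600 / 17 = 3.0624
LCL = X̄ − 3·M̄R̄/d₂ = 26.6200 − 3 × 3.0624 / 1.128 = 18.4754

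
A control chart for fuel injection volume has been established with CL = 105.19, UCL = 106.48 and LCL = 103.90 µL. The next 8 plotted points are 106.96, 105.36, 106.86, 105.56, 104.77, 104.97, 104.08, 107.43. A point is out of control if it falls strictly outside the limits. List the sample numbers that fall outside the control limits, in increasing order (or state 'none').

Compare each point to [103.90, 106.48]: sample 1 = 106.96 > UCL; sample 3 = 106.86 > UCL; sample 8 = 107.43 > UCL.

1, 3, 8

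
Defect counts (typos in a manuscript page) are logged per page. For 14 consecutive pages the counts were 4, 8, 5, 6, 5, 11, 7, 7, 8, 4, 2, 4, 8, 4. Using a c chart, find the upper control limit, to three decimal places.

c̄ = (4 + 8 + 5 + 6 + 5 + 11 + 7 + 7 + 8 + 4 + 2 + 4 + 8 + 4) / 14 = 83 / 14 = 5.9286
UCL = c̄ + 3√c̄ = 5.9286 + 3 × √5.9286 = 5.9286 + 3 × 2.4349 = 13.2332

13.233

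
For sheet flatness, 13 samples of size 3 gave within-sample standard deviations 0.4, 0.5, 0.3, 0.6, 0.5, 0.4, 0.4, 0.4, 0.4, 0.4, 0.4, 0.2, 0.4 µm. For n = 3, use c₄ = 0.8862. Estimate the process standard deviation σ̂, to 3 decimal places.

0.460

s̄ = (0.4 + 0.5 + 0.3 + 0.6 + 0.5 + 0.4 + 0.4 + 0.4 + 0.4 + 0.4 + 0.4 + 0.2 + 0.4) / 13 = 0.4077
σ̂ = s̄ / c₄ = 0.4077 / 0.8862 = 0.4600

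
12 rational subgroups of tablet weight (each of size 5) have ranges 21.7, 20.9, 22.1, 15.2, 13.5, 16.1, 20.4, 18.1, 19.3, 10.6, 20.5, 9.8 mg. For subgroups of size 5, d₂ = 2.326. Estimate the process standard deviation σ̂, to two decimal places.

7.46

R̄ = (21.7 + 20.9 + 22.1 + 15.2 + 13.5 + 16.1 + 20.4 + 18.1 + 19.3 + 10.6 + 20.5 + 9.8) / 12 = 17.3500
σ̂ = R̄ / d₂ = 17.3500 / 2.326 = 7.4592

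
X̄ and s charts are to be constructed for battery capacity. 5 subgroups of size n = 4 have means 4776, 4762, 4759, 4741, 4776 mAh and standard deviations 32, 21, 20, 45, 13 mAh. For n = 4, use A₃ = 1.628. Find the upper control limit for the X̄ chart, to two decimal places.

4805.45

X̄̄ = (4776 + 4762 + 4759 + 4741 + 4776) / 5 = 4762.8000
s̄ = (32 + 21 + 20 + 45 + 13) / 5 = 26.2000
UCL = X̄̄ + A₃·s̄ = 4762.8000 + 1.628 × 26.2000 = 4805.4536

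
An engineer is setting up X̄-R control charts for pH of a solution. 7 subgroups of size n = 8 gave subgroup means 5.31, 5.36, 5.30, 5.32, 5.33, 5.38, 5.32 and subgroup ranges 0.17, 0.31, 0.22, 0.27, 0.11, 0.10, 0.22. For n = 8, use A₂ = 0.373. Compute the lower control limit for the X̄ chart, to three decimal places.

5.257

X̄̄ = (5.31 + 5.36 + 5.30 + 5.32 + 5.33 + 5.38 + 5.32) / 7 = 37.3200 / 7 = 5.3314
R̄ = (0.17 + 0.31 + 0.22 + 0.27 + 0.11 + 0.10 + 0.22) / 7 = 1.4000 / 7 = 0.2000
LCL = X̄̄ − A₂·R̄ = 5.3314 − 0.373 × 0.2000 = 5.2568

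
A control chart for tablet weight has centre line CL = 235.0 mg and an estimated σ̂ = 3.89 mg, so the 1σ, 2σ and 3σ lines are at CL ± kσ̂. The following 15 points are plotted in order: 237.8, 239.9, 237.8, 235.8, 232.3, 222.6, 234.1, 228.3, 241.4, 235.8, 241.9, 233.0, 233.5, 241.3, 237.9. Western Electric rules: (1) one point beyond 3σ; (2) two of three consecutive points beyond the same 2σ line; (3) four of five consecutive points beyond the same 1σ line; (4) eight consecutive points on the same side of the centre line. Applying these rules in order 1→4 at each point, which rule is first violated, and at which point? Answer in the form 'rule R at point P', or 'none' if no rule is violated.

Zone of each point (C = within 1σ̂, B = 1σ̂–2σ̂, A = 2σ̂–3σ̂, * = beyond 3σ̂; sign = side of CL): 1:+C, 2:+B, 3:+C, 4:+C, 5:-C, 6:-*, 7:-C, 8:-B, 9:+B, 10:+C, 11:+B, 12:-C, 13:-C, 14:+B, 15:+C
Rule 1 (one point beyond the 3σ limits) is satisfied at point 6.

rule 1 at point 6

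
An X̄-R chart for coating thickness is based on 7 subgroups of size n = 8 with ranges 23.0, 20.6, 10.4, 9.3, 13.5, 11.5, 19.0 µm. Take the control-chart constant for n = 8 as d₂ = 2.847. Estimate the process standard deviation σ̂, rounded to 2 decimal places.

R̄ = (23.0 + 20.6 + 10.4 + 9.3 + 13.5 + 11.5 + 19.0) / 7 = 15.3286
σ̂ = R̄ / d₂ = 15.3286 / 2.847 = 5.3841

5.38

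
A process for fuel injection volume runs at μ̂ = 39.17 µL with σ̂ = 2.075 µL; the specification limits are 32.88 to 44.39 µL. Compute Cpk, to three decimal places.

Cpu = (USL − μ̂) / (3σ̂) = (44.39 − 39.17) / (3 × 2.075) = 0.8386; Cpl = (μ̂ − LSL) / (3σ̂) = (39.17 − 32.88) / (3 × 2.075) = 1.0104; Cpk = min(Cpu, Cpl) = 0.8386

0.839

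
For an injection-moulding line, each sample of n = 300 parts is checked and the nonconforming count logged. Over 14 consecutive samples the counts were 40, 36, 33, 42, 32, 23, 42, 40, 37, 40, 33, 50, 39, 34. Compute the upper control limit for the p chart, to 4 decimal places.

p̄ = Σdᵢ / (k·n) = 521 / (14 × 300) = 0.12405
UCL = p̄ + 3·√(p̄(1−p̄)/n) = 0.12405 + 3 × √(0.12405×0.87595/300) = 0.12405 + 3 × 0.01903 = 0.18114

0.1811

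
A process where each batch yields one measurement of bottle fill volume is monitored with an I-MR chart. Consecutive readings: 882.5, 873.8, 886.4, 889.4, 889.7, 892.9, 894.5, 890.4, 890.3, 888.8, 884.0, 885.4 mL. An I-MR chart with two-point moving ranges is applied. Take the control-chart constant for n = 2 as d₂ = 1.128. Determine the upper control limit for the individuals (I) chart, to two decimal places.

X̄ = (882.5 + 873.8 + 886.4 + 889.4 + 889.7 + 892.9 + 894.5 + 890.4 + 890.3 + 888.8 + 884.0 + 885.4) / 12 = 887.3417
Moving ranges: 8.7, 12.6, 3.0, 0.3, 3.2, 1.6, 4.1, 0.1, 1.5, 4.8, 1.4; M̄R̄ = 41.3000 / 11 = 3.7545
UCL = X̄ + 3·M̄R̄/d₂ = 887.3417 + 3 × 3.7545 / 1.128 = 897.3272

897.33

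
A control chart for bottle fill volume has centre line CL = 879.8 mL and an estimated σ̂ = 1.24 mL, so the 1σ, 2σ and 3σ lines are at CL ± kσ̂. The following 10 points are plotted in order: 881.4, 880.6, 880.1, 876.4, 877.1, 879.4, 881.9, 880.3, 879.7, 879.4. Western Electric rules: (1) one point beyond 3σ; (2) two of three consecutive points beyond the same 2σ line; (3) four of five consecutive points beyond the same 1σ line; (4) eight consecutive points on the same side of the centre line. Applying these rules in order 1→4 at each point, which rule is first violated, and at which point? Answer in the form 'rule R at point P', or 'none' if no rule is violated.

Zone of each point (C = within 1σ̂, B = 1σ̂–2σ̂, A = 2σ̂–3σ̂, * = beyond 3σ̂; sign = side of CL): 1:+B, 2:+C, 3:+C, 4:-A, 5:-A, 6:-C, 7:+B, 8:+C, 9:-C, 10:-C
Rule 2 (two of three consecutive points beyond the same 2σ limit) is satisfied at point 5.

rule 2 at point 5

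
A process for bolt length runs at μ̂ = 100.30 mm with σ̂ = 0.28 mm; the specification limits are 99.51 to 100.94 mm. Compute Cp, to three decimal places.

Cp = (USL − LSL) / (6σ̂) = (100.94 − 99.51) / (6 × 0.28) = 1.4300 / 1.6800 = 0.8512

0.851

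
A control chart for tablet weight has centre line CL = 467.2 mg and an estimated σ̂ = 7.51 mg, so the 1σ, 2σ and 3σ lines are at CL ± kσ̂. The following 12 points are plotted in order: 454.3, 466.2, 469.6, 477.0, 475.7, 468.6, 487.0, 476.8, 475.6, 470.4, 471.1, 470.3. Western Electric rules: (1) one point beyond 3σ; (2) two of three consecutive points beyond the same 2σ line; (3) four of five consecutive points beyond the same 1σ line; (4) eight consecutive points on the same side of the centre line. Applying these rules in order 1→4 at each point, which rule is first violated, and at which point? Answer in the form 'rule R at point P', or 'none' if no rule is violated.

Zone of each point (C = within 1σ̂, B = 1σ̂–2σ̂, A = 2σ̂–3σ̂, * = beyond 3σ̂; sign = side of CL): 1:-B, 2:-C, 3:+C, 4:+B, 5:+B, 6:+C, 7:+A, 8:+B, 9:+B, 10:+C, 11:+C, 12:+C
Rule 3 (four of five consecutive points beyond the same 1σ limit) is satisfied at point 8.

rule 3 at point 8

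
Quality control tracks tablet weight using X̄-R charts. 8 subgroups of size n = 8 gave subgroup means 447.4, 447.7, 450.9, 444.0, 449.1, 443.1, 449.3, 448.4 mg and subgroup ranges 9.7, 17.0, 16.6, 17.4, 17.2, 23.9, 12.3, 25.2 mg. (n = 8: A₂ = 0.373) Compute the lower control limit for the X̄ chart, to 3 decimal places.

X̄̄ = (447.4 + 447.7 + 450.9 + 444.0 + 449.1 + 443.1 + 449.3 + 448.4) / 8 = 3579.9000 / 8 = 447.4875
R̄ = (9.7 + 17.0 + 16.6 + 17.4 + 17.2 + 23.9 + 12.3 + 25.2) / 8 = 139.3000 / 8 = 17.4125
LCL = X̄̄ − A₂·R̄ = 447.4875 − 0.373 × 17.4125 = 440.9926

440.993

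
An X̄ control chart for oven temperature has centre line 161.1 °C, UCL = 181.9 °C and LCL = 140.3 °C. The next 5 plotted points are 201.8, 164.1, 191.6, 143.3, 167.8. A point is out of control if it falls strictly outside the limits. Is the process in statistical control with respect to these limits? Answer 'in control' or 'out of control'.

out of control

Compare each point to [140.3, 181.9]: sample 1 = 201.8 > UCL; sample 3 = 191.6 > UCL.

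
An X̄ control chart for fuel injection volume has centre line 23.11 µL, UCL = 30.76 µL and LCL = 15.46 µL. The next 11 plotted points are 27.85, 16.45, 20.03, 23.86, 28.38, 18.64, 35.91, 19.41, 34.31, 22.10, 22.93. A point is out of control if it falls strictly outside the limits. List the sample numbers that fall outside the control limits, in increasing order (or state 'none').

7, 9

Compare each point to [15.46, 30.76]: sample 7 = 35.91 > UCL; sample 9 = 34.31 > UCL.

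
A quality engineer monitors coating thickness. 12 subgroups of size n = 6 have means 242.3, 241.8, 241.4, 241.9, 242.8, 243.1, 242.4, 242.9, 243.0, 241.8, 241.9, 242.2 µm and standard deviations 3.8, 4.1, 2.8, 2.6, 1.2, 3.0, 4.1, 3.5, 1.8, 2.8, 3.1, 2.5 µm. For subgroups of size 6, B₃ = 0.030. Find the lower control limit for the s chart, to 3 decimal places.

0.088

s̄ = (3.8 + 4.1 + 2.8 + 2.6 + 1.2 + 3.0 + 4.1 + 3.5 + 1.8 + 2.8 + 3.1 + 2.5) / 12 = 2.9417
LCL_s = B₃·s̄ = 0.030 × 2.9417 = 0.0882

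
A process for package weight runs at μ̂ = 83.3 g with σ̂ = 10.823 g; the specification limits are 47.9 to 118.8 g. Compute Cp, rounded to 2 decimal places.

Cp = (USL − LSL) / (6σ̂) = (118.8 − 47.9) / (6 × 10.823) = 70.9000 / 64.9380 = 1.0918

1.09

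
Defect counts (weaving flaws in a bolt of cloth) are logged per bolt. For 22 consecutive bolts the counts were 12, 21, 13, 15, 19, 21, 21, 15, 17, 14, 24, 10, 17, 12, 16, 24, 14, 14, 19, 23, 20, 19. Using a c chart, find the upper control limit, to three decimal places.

29.741

c̄ = (12 + 21 + 13 + 15 + 19 + 21 + 21 + 15 + 17 + 14 + 24 + 10 + 17 + 12 + 16 + 24 + 14 + 14 + 19 + 23 + 20 + 19) / 22 = 380 / 22 = 17.2727
UCL = c̄ + 3√c̄ = 17.2727 + 3 × √17.2727 = 17.2727 + 3 × 4.1560 = 29.7409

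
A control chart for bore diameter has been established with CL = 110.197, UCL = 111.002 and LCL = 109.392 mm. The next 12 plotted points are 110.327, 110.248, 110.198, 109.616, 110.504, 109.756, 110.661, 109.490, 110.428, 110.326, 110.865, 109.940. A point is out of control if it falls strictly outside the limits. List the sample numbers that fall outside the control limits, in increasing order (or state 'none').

none

All 12 points lie within [109.392, 111.002].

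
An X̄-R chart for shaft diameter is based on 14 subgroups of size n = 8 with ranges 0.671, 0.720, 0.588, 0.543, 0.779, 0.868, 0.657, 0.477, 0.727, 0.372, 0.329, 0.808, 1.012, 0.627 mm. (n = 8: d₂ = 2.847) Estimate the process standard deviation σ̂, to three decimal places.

0.230

R̄ = (0.671 + 0.720 + 0.588 + 0.543 + 0.779 + 0.868 + 0.657 + 0.477 + 0.727 + 0.372 + 0.329 + 0.808 + 1.012 + 0.627) / 14 = 0.6556
σ̂ = R̄ / d₂ = 0.6556 / 2.847 = 0.2303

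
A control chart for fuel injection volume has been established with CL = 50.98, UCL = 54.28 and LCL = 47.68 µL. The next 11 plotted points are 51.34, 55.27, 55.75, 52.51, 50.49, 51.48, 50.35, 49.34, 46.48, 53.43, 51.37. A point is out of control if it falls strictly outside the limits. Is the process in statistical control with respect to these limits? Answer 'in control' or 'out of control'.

Compare each point to [47.68, 54.28]: sample 2 = 55.27 > UCL; sample 3 = 55.75 > UCL; sample 9 = 46.48 < LCL.

out of control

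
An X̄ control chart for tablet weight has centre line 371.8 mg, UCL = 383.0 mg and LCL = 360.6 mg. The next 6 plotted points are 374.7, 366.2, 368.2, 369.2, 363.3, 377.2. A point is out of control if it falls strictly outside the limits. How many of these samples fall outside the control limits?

0

All 6 points lie within [360.6, 383.0].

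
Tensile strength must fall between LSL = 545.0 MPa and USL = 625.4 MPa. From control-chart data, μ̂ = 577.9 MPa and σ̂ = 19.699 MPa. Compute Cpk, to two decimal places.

Cpu = (USL − μ̂) / (3σ̂) = (625.4 − 577.9) / (3 × 19.699) = 0.8038; Cpl = (μ̂ − LSL) / (3σ̂) = (577.9 − 545.0) / (3 × 19.699) = 0.5567; Cpk = min(Cpu, Cpl) = 0.5567

0.56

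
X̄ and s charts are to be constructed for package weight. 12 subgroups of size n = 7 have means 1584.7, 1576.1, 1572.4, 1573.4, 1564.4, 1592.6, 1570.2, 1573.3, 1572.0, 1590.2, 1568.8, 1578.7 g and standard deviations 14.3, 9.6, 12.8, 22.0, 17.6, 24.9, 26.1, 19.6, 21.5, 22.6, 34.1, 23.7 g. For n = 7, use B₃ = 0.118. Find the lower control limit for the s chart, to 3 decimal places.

2.447

s̄ = (14.3 + 9.6 + 12.8 + 22.0 + 17.6 + 24.9 + 26.1 + 19.6 + 21.5 + 22.6 + 34.1 + 23.7) / 12 = 20.7333
LCL_s = B₃·s̄ = 0.118 × 20.7333 = 2.4465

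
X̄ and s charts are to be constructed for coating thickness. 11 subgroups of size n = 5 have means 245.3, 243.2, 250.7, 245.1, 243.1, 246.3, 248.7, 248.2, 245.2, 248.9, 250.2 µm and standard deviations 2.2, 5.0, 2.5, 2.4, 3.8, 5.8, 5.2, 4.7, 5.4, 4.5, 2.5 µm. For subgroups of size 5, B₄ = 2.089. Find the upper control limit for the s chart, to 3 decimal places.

s̄ = (2.2 + 5.0 + 2.5 + 2.4 + 3.8 + 5.8 + 5.2 + 4.7 + 5.4 + 4.5 + 2.5) / 11 = 4.0000
UCL_s = B₄·s̄ = 2.089 × 4.0000 = 8.3560

8.356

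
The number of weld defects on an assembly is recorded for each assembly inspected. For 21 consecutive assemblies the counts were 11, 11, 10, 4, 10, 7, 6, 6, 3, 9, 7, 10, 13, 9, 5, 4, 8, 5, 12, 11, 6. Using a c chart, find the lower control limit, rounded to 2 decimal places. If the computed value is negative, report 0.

0.00

c̄ = (11 + 11 + 10 + 4 + 10 + 7 + 6 + 6 + 3 + 9 + 7 + 10 + 13 + 9 + 5 + 4 + 8 + 5 + 12 + 11 + 6) / 21 = 167 / 21 = 7.9524
LCL = c̄ − 3√c̄ = 7.9524 − 3 × 2.8200 = -0.5076 → 0 (cannot be negative)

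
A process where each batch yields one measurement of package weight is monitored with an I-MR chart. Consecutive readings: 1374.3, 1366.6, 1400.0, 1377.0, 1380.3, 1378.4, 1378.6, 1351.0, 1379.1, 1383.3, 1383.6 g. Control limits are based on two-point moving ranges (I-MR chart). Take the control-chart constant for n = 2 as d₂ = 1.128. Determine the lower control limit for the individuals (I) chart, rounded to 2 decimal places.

X̄ = (1374.3 + 1366.6 + 1400.0 + 1377.0 + 1380.3 + 1378.4 + 1378.6 + 1351.0 + 1379.1 + 1383.3 + 1383.6) / 11 = 1377.4727
Moving ranges: 7.7, 33.4, 23.0, 3.3, 1.9, 0.2, 27.6, 28.1, 4.2, 0.3; M̄R̄ = 129.7000 / 10 = 12.9700
LCL = X̄ − 3·M̄R̄/d₂ = 1377.4727 − 3 × 12.9700 / 1.128 = 1342.9780

1342.98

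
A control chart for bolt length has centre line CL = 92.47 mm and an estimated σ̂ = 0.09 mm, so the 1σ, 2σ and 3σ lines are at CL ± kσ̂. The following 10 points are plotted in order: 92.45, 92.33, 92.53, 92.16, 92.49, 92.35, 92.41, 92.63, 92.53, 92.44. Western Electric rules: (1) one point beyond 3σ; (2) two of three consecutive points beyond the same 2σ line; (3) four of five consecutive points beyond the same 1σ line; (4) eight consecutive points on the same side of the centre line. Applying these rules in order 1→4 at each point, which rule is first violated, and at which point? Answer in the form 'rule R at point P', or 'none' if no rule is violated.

Zone of each point (C = within 1σ̂, B = 1σ̂–2σ̂, A = 2σ̂–3σ̂, * = beyond 3σ̂; sign = side of CL): 1:-C, 2:-B, 3:+C, 4:-*, 5:+C, 6:-B, 7:-C, 8:+B, 9:+C, 10:-C
Rule 1 (one point beyond the 3σ limits) is satisfied at point 4.

rule 1 at point 4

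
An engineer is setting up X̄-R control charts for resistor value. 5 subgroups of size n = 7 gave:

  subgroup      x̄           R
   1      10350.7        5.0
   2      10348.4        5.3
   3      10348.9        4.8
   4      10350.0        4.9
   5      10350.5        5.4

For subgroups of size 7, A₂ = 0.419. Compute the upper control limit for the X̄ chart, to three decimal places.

10351.829

X̄̄ = (10350.7 + 10348.4 + 10348.9 + 10350.0 + 10350.5) / 5 = 51748.5000 / 5 = 10349.7000
R̄ = (5.0 + 5.3 + 4.8 + 4.9 + 5.4) / 5 = 25.4000 / 5 = 5.0800
UCL = X̄̄ + A₂·R̄ = 10349.7000 + 0.419 × 5.0800 = 10351.8285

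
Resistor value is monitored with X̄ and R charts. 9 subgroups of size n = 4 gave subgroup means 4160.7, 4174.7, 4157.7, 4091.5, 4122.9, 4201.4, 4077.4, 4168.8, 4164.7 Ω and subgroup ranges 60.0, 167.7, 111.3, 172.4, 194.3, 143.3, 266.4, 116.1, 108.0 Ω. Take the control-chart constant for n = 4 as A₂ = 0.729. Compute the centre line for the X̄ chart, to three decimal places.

4146.644

X̄̄ = (4160.7 + 4174.7 + 4157.7 + 4091.5 + 4122.9 + 4201.4 + 4077.4 + 4168.8 + 4164.7) / 9 = 37319.8000 / 9 = 4146.6444
CL = X̄̄ = 4146.6444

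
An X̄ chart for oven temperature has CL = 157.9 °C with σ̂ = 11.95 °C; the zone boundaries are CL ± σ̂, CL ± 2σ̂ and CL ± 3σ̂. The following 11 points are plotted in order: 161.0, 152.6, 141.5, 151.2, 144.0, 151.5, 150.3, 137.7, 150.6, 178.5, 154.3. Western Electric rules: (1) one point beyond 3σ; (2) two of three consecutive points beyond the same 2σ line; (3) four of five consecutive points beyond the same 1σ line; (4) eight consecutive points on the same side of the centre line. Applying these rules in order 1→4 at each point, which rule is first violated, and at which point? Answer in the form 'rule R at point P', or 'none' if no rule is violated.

rule 4 at point 9

Zone of each point (C = within 1σ̂, B = 1σ̂–2σ̂, A = 2σ̂–3σ̂, * = beyond 3σ̂; sign = side of CL): 1:+C, 2:-C, 3:-B, 4:-C, 5:-B, 6:-C, 7:-C, 8:-B, 9:-C, 10:+B, 11:-C
Rule 4 (eight consecutive points on the same side of the centre line) is satisfied at point 9.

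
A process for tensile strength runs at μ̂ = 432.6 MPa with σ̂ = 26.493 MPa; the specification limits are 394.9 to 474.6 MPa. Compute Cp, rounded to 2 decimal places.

Cp = (USL − LSL) / (6σ̂) = (474.6 − 394.9) / (6 × 26.493) = 79.7000 / 158.9580 = 0.5014

0.50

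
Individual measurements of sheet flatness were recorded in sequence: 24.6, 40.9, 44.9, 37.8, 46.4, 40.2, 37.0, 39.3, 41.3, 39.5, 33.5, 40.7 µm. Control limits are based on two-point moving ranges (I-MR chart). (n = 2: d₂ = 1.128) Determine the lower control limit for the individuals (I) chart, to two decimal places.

23.20

X̄ = (24.6 + 40.9 + 44.9 + 37.8 + 46.4 + 40.2 + 37.0 + 39.3 + 41.3 + 39.5 + 33.5 + 40.7) / 12 = 38.8417
Moving ranges: 16.3, 4.0, 7.1, 8.6, 6.2, 3.2, 2.3, 2.0, 1.8, 6.0, 7.2; M̄R̄ = 64.7000 / 11 = 5.8818
LCL = X̄ − 3·M̄R̄/d₂ = 38.8417 − 3 × 5.8818 / 1.128 = 23.1985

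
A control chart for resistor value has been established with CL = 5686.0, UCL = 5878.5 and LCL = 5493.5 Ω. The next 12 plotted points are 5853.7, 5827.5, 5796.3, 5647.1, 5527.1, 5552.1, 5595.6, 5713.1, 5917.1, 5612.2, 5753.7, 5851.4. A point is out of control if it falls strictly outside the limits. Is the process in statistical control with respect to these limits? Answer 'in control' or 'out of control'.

Compare each point to [5493.5, 5878.5]: sample 9 = 5917.1 > UCL.

out of control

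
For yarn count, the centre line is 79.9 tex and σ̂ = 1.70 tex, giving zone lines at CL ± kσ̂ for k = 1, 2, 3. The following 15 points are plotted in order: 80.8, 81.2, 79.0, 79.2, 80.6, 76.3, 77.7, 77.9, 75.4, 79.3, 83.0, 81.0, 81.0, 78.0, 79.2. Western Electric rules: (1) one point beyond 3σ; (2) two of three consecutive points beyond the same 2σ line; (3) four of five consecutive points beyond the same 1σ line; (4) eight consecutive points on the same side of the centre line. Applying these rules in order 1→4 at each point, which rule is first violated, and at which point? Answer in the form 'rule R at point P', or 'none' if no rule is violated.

Zone of each point (C = within 1σ̂, B = 1σ̂–2σ̂, A = 2σ̂–3σ̂, * = beyond 3σ̂; sign = side of CL): 1:+C, 2:+C, 3:-C, 4:-C, 5:+C, 6:-A, 7:-B, 8:-B, 9:-A, 10:-C, 11:+B, 12:+C, 13:+C, 14:-B, 15:-C
Rule 3 (four of five consecutive points beyond the same 1σ limit) is satisfied at point 9.

rule 3 at point 9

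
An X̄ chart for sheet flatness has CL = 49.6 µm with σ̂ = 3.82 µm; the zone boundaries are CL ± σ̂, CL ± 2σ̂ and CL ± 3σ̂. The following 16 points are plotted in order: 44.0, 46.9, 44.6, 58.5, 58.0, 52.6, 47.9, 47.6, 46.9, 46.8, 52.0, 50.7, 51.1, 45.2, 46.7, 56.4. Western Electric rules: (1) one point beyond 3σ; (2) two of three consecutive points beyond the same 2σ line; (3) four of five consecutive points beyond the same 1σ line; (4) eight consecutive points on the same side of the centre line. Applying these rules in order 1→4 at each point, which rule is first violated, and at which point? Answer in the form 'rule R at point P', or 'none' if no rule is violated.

rule 2 at point 5

Zone of each point (C = within 1σ̂, B = 1σ̂–2σ̂, A = 2σ̂–3σ̂, * = beyond 3σ̂; sign = side of CL): 1:-B, 2:-C, 3:-B, 4:+A, 5:+A, 6:+C, 7:-C, 8:-C, 9:-C, 10:-C, 11:+C, 12:+C, 13:+C, 14:-B, 15:-C, 16:+B
Rule 2 (two of three consecutive points beyond the same 2σ limit) is satisfied at point 5.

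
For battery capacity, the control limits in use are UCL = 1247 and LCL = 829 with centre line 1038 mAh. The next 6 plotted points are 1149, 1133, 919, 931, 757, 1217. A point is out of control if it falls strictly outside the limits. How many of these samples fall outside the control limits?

1

Compare each point to [829, 1247]: sample 5 = 757 < LCL.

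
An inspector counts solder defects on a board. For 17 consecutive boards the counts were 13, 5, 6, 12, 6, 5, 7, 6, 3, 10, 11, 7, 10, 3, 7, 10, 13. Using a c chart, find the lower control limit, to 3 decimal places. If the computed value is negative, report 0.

c̄ = (13 + 5 + 6 + 12 + 6 + 5 + 7 + 6 + 3 + 10 + 11 + 7 + 10 + 3 + 7 + 10 + 13) / 17 = 134 / 17 = 7.8824
LCL = c̄ − 3√c̄ = 7.8824 − 3 × 2.8076 = -0.5403 → 0 (cannot be negative)

0.000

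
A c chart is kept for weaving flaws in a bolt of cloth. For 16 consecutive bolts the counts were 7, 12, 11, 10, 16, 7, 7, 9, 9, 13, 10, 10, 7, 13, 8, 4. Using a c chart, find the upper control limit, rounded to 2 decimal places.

c̄ = (7 + 12 + 11 + 10 + 16 + 7 + 7 + 9 + 9 + 13 + 10 + 10 + 7 + 13 + 8 + 4) / 16 = 153 / 16 = 9.5625
UCL = c̄ + 3√c̄ = 9.5625 + 3 × √9.5625 = 9.5625 + 3 × 3.0923 = 18.8395

18.84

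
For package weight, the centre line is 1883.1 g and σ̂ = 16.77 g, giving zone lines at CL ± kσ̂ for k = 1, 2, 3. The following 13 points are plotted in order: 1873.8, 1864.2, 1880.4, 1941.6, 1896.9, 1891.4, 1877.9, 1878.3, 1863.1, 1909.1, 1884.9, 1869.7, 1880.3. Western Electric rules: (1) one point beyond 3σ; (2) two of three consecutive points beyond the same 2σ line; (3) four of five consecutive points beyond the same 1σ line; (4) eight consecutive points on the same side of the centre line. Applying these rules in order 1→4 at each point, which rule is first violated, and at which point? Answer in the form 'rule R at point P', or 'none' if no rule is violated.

rule 1 at point 4

Zone of each point (C = within 1σ̂, B = 1σ̂–2σ̂, A = 2σ̂–3σ̂, * = beyond 3σ̂; sign = side of CL): 1:-C, 2:-B, 3:-C, 4:+*, 5:+C, 6:+C, 7:-C, 8:-C, 9:-B, 10:+B, 11:+C, 12:-C, 13:-C
Rule 1 (one point beyond the 3σ limits) is satisfied at point 4.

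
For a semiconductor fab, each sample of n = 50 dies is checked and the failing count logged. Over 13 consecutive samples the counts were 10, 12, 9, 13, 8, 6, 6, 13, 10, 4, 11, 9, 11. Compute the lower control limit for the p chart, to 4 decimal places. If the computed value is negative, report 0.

0.0220

p̄ = Σdᵢ / (k·n) = 122 / (13 × 50) = 0.18769
LCL = p̄ − 3·√(p̄(1−p̄)/n) = 0.18769 − 3 × 0.05522 = 0.02203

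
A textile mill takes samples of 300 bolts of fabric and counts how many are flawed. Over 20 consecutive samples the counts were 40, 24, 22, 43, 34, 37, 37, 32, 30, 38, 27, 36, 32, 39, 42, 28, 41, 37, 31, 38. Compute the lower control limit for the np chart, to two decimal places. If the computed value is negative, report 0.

17.84

p̄ = Σdᵢ / (k·n) = 688 / (20 × 300) = 0.11467
LCL = np̄ − 3·√(np̄(1−p̄)) = 34.4000 − 3 × 5.5186 = 17.8441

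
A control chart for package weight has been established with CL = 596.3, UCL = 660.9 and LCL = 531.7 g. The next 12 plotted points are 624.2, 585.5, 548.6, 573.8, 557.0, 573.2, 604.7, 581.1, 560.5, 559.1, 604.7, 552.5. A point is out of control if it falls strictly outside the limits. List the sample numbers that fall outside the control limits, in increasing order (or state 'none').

All 12 points lie within [531.7, 660.9].

none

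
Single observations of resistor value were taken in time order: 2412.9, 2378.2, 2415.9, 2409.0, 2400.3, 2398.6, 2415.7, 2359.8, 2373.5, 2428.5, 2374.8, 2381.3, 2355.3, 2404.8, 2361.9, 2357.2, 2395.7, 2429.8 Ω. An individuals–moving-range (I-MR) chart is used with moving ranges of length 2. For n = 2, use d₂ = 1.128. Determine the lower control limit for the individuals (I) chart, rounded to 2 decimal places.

2315.61

X̄ = (2412.9 + 2378.2 + 2415.9 + 2409.0 + 2400.3 + 2398.6 + 2415.7 + 2359.8 + 2373.5 + 2428.5 + 2374.8 + 2381.3 + 2355.3 + 2404.8 + 2361.9 + 2357.2 + 2395.7 + 2429.8) / 18 = 2391.8444
Moving ranges: 34.7, 37.7, 6.9, 8.7, 1.7, 17.1, 55.9, 13.7, 55.0, 53.7, 6.5, 26.0, 49.5, 42.9, 4.7, 38.5, 34.1; M̄R̄ = 487.3000 / 17 = 28.6647
LCL = X̄ − 3·M̄R̄/d₂ = 2391.8444 − 3 × 28.6647 / 1.128 = 2315.6085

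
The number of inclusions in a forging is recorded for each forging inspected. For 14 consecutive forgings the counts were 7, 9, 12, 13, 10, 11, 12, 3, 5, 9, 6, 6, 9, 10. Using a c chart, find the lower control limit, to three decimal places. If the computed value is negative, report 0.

c̄ = (7 + 9 + 12 + 13 + 10 + 11 + 12 + 3 + 5 + 9 + 6 + 6 + 9 + 10) / 14 = 122 / 14 = 8.7143
LCL = c̄ − 3√c̄ = 8.7143 − 3 × 2.9520 = -0.1417 → 0 (cannot be negative)

0.000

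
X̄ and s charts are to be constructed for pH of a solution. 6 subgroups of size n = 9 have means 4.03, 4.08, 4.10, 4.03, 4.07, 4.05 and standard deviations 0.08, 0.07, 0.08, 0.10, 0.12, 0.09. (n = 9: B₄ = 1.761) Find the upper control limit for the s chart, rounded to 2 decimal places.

0.16

s̄ = (0.08 + 0.07 + 0.08 + 0.10 + 0.12 + 0.09) / 6 = 0.0900
UCL_s = B₄·s̄ = 1.761 × 0.0900 = 0.1585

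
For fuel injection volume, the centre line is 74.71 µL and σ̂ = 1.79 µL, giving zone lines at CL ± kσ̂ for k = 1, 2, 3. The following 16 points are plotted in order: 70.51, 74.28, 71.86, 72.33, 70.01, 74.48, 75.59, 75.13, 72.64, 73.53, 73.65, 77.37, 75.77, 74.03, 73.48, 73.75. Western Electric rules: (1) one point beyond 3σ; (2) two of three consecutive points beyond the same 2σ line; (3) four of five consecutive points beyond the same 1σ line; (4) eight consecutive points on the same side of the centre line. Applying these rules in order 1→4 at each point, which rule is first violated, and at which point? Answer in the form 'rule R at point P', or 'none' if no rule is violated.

Zone of each point (C = within 1σ̂, B = 1σ̂–2σ̂, A = 2σ̂–3σ̂, * = beyond 3σ̂; sign = side of CL): 1:-A, 2:-C, 3:-B, 4:-B, 5:-A, 6:-C, 7:+C, 8:+C, 9:-B, 10:-C, 11:-C, 12:+B, 13:+C, 14:-C, 15:-C, 16:-C
Rule 3 (four of five consecutive points beyond the same 1σ limit) is satisfied at point 5.

rule 3 at point 5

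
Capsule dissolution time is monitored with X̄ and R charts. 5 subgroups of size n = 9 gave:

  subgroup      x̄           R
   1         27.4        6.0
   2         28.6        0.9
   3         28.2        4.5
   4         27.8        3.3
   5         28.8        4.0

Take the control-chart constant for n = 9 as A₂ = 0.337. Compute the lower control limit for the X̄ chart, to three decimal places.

26.900

X̄̄ = (27.4 + 28.6 + 28.2 + 27.8 + 28.8) / 5 = 140.8000 / 5 = 28.1600
R̄ = (6.0 + 0.9 + 4.5 + 3.3 + 4.0) / 5 = 18.7000 / 5 = 3.7400
LCL = X̄̄ − A₂·R̄ = 28.1600 − 0.337 × 3.7400 = 26.8996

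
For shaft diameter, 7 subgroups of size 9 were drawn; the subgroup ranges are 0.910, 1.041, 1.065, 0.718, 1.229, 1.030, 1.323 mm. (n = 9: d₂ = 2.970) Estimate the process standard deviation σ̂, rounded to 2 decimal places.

R̄ = (0.910 + 1.041 + 1.065 + 0.718 + 1.229 + 1.030 + 1.323) / 7 = 1.0451
σ̂ = R̄ / d₂ = 1.0451 / 2.970 = 0.3519

0.35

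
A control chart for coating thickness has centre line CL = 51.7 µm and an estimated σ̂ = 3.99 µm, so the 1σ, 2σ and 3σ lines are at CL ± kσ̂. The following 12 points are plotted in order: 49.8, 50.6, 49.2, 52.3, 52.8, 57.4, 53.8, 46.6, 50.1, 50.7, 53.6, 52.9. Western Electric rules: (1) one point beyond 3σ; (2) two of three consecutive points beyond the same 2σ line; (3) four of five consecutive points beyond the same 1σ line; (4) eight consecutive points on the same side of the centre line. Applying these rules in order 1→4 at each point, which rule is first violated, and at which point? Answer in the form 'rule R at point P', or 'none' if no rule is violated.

none

Zone of each point (C = within 1σ̂, B = 1σ̂–2σ̂, A = 2σ̂–3σ̂, * = beyond 3σ̂; sign = side of CL): 1:-C, 2:-C, 3:-C, 4:+C, 5:+C, 6:+B, 7:+C, 8:-B, 9:-C, 10:-C, 11:+C, 12:+C
No rule fires across all 12 points.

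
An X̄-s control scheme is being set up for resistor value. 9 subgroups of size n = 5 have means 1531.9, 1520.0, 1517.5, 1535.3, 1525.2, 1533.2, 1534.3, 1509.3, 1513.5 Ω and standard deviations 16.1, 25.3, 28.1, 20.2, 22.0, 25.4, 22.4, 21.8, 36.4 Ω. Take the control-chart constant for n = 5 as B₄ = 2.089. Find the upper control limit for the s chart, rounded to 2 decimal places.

50.53

s̄ = (16.1 + 25.3 + 28.1 + 20.2 + 22.0 + 25.4 + 22.4 + 21.8 + 36.4) / 9 = 24.1889
UCL_s = B₄·s̄ = 2.089 × 24.1889 = 50.5306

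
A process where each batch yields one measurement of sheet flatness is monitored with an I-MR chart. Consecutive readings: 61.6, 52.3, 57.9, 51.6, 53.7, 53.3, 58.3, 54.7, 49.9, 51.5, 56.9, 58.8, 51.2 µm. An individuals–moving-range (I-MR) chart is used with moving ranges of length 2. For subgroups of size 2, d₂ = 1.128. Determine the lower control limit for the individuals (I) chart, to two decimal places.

42.87

X̄ = (61.6 + 52.3 + 57.9 + 51.6 + 53.7 + 53.3 + 58.3 + 54.7 + 49.9 + 51.5 + 56.9 + 58.8 + 51.2) / 13 = 54.7462
Moving ranges: 9.3, 5.6, 6.3, 2.1, 0.4, 5.0, 3.6, 4.8, 1.6, 5.4, 1.9, 7.6; M̄R̄ = 53.6000 / 12 = 4.4667
LCL = X̄ − 3·M̄R̄/d₂ = 54.7462 − 3 × 4.4667 / 1.128 = 42.8667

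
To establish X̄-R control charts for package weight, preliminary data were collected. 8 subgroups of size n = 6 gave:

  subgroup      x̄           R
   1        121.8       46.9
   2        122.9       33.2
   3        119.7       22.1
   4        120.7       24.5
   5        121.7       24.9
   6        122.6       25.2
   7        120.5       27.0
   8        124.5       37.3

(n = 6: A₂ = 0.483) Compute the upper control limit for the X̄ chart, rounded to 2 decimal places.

X̄̄ = (121.8 + 122.9 + 119.7 + 120.7 + 121.7 + 122.6 + 120.5 + 124.5) / 8 = 974.4000 / 8 = 121.8000
R̄ = (46.9 + 33.2 + 22.1 + 24.5 + 24.9 + 25.2 + 27.0 + 37.3) / 8 = 241.1000 / 8 = 30.1375
UCL = X̄̄ + A₂·R̄ = 121.8000 + 0.483 × 30.1375 = 136.3564

136.36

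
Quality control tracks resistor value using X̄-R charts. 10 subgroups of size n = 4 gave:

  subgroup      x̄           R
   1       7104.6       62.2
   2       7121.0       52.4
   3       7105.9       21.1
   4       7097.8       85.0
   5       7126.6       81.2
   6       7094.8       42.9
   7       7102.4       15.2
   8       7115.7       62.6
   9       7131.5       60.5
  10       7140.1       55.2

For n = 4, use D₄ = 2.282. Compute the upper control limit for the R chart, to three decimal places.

R̄ = (62.2 + 52.4 + 21.1 + 85.0 + 81.2 + 42.9 + 15.2 + 62.6 + 60.5 + 55.2) / 10 = 538.3000 / 10 = 53.8300
UCL_R = D₄·R̄ = 2.282 × 53.8300 = 122.8401

122.840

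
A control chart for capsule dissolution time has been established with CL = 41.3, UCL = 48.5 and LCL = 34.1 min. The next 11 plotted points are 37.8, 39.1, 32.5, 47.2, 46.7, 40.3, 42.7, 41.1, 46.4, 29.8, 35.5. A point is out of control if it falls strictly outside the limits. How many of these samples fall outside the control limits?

2

Compare each point to [34.1, 48.5]: sample 3 = 32.5 < LCL; sample 10 = 29.8 < LCL.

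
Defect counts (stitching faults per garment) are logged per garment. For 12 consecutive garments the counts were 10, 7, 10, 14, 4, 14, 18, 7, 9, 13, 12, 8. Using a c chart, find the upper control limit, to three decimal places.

c̄ = (10 + 7 + 10 + 14 + 4 + 14 + 18 + 7 + 9 + 13 + 12 + 8) / 12 = 126 / 12 = 10.5000
UCL = c̄ + 3√c̄ = 10.5000 + 3 × √10.5000 = 10.5000 + 3 × 3.2404 = 20.2211

20.221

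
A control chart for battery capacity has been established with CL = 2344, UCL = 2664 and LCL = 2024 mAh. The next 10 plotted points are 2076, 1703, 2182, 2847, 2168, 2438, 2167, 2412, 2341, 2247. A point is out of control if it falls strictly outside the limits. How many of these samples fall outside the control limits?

2

Compare each point to [2024, 2664]: sample 2 = 1703 < LCL; sample 4 = 2847 > UCL.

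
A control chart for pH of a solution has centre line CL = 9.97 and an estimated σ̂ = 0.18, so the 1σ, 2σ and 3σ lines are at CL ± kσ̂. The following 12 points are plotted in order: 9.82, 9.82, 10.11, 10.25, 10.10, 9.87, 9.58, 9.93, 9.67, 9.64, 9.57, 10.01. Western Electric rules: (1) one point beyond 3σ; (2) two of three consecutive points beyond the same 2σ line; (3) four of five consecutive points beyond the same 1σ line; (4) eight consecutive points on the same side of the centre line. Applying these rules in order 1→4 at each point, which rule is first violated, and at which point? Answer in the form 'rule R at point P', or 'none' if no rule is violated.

rule 3 at point 11

Zone of each point (C = within 1σ̂, B = 1σ̂–2σ̂, A = 2σ̂–3σ̂, * = beyond 3σ̂; sign = side of CL): 1:-C, 2:-C, 3:+C, 4:+B, 5:+C, 6:-C, 7:-A, 8:-C, 9:-B, 10:-B, 11:-A, 12:+C
Rule 3 (four of five consecutive points beyond the same 1σ limit) is satisfied at point 11.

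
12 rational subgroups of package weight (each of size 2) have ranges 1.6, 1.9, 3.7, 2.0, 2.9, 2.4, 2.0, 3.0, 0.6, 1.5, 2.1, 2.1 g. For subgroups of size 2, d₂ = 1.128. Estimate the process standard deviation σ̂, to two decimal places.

R̄ = (1.6 + 1.9 + 3.7 + 2.0 + 2.9 + 2.4 + 2.0 + 3.0 + 0.6 + 1.5 + 2.1 + 2.1) / 12 = 2.1500
σ̂ = R̄ / d₂ = 2.1500 / 1.128 = 1.9060

1.91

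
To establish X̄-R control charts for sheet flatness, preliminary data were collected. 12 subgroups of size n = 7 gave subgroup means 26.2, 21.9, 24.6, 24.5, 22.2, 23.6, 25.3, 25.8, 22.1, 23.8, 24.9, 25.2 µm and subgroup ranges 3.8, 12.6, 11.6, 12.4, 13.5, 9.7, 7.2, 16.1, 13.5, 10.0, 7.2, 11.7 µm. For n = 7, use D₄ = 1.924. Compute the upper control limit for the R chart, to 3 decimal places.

R̄ = (3.8 + 12.6 + 11.6 + 12.4 + 13.5 + 9.7 + 7.2 + 16.1 + 13.5 + 10.0 + 7.2 + 11.7) / 12 = 129.3000 / 12 = 10.7750
UCL_R = D₄·R̄ = 1.924 × 10.7750 = 20.7311

20.731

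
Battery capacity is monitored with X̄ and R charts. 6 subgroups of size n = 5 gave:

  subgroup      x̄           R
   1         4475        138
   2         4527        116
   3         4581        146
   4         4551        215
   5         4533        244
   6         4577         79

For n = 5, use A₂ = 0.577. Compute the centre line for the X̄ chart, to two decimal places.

X̄̄ = (4475 + 4527 + 4581 + 4551 + 4533 + 4577) / 6 = 27244.0000 / 6 = 4540.6667
CL = X̄̄ = 4540.6667

4540.67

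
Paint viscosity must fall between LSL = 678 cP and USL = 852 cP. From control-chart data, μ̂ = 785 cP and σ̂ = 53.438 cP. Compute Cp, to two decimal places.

0.54

Cp = (USL − LSL) / (6σ̂) = (852 − 678) / (6 × 53.438) = 174.0000 / 320.6280 = 0.5427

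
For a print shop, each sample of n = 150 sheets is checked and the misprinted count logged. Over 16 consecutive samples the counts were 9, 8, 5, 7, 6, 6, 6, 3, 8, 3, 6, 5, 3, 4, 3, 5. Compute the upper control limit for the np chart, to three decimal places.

p̄ = Σdᵢ / (k·n) = 87 / (16 × 150) = 0.03625
UCL = np̄ + 3·√(np̄(1−p̄)) = 5.4375 + 3 × √(5.4375×0.96375) = 5.4375 + 3 × 2.2892 = 12.3051

12.305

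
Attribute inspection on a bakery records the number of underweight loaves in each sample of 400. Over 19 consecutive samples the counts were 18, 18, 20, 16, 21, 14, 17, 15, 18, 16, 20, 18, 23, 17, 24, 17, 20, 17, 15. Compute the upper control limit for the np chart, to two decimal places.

30.58

p̄ = Σdᵢ / (k·n) = 344 / (19 × 400) = 0.04526
UCL = np̄ + 3·√(np̄(1−p̄)) = 18.1053 + 3 × √(18.1053×0.95474) = 18.1053 + 3 × 4.1576 = 30.5781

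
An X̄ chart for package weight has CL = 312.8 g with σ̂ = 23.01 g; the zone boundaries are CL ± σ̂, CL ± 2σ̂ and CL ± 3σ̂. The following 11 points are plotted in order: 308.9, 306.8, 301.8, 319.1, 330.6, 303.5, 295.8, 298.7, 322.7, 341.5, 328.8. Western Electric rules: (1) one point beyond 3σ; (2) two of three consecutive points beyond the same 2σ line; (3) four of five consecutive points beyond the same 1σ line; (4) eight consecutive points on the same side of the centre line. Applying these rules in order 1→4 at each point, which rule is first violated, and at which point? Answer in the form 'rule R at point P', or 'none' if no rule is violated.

none

Zone of each point (C = within 1σ̂, B = 1σ̂–2σ̂, A = 2σ̂–3σ̂, * = beyond 3σ̂; sign = side of CL): 1:-C, 2:-C, 3:-C, 4:+C, 5:+C, 6:-C, 7:-C, 8:-C, 9:+C, 10:+B, 11:+C
No rule fires across all 11 points.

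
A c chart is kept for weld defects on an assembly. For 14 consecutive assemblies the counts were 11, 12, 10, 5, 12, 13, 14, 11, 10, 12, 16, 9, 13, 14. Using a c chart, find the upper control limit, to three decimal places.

c̄ = (11 + 12 + 10 + 5 + 12 + 13 + 14 + 11 + 10 + 12 + 16 + 9 + 13 + 14) / 14 = 162 / 14 = 11.5714
UCL = c̄ + 3√c̄ = 11.5714 + 3 × √11.5714 = 11.5714 + 3 × 3.4017 = 21.7765

21.776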